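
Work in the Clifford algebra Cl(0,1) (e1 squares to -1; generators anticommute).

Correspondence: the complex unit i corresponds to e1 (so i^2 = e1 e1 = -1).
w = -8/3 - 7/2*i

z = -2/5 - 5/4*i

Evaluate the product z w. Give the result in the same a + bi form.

In blades: z = -2/5 - 5/4*e1, w = -8/3 - 7/2*e1.
Distribute z over w term by term (generator squares from the signature, products reordered to ascending indices): (-2/5)*w = 16/15 + 7/5*e1; (-5/4*e1)*w = -35/8 + 10/3*e1.
Sum: -397/120 + 71/15*e1; translating back through the correspondence:
Answer: -397/120 + 71/15*i


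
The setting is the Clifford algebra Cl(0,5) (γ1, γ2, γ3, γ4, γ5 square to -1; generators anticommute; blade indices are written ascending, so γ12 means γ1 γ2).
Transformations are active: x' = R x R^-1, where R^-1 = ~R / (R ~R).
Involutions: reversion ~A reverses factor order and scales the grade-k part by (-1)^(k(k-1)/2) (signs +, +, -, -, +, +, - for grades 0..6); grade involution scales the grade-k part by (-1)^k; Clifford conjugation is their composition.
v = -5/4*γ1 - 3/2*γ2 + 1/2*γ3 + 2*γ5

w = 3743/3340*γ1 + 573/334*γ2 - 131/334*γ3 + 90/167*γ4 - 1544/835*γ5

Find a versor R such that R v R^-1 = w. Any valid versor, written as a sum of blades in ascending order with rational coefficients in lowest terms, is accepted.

Sketch: the shared square -129/16 makes R = v + w = -108/835*γ1 + 36/167*γ2 + 18/167*γ3 + 90/167*γ4 + 126/835*γ5 the natural versor; its sandwich fixes that direction, negates (v - w)/2, and sends v to w.
Answer: -108/835*γ1 + 36/167*γ2 + 18/167*γ3 + 90/167*γ4 + 126/835*γ5


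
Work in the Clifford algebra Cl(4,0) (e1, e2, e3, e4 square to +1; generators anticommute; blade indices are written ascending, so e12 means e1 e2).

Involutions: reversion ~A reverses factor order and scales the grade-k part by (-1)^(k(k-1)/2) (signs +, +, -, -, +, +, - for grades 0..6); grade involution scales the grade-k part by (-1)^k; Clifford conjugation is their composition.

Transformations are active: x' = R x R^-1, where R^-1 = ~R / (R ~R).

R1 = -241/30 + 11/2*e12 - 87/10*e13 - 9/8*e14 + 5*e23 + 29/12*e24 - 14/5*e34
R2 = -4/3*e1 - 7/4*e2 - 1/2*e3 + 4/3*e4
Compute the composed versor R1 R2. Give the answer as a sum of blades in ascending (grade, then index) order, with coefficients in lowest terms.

Distribute over the terms of R2 (each basis-blade product reordered to ascending indices, repeated generators contracted through their squares):
R1 (-4/3*e1) = 482/45*e1 + 22/3*e2 - 58/5*e3 - 3/2*e4 - 20/3*e123 - 29/9*e124 + 56/15*e134
R1 (-7/4*e2) = -77/8*e1 + 1687/120*e2 + 35/4*e3 + 203/48*e4 - 609/40*e123 - 63/32*e124 + 49/10*e234
R1 (-1/2*e3) = 87/20*e1 - 5/2*e2 + 241/60*e3 - 7/5*e4 - 11/4*e123 - 9/16*e134 + 29/24*e234
R1 (4/3*e4) = -3/2*e1 + 29/9*e2 - 56/15*e3 - 482/45*e4 + 22/3*e124 - 58/5*e134 + 20/3*e234
Summing the partial products and collecting blades:
Answer: 1417/360*e1 + 7961/360*e2 - 77/30*e3 - 1351/144*e4 - 2957/120*e123 + 617/288*e124 - 2023/240*e134 + 511/40*e234


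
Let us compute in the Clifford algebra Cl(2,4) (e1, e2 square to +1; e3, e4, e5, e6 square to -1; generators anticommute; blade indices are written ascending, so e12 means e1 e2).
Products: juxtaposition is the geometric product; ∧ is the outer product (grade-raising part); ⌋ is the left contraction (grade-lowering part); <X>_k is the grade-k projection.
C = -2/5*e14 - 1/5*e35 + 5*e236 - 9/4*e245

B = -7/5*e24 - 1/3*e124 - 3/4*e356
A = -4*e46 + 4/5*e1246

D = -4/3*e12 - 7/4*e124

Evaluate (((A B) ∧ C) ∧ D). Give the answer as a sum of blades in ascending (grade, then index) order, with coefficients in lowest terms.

step 1: 4/15*e6 - 28/25*e16 + 28/5*e26 + 4/3*e126 + 3*e345 - 3/5*e12345
step 2: -8/75*e146 - 4/75*e356 + 56/25*e1246 + 28/125*e1356 - 28/25*e2356 + 3/5*e2456 - 4/15*e12356 - 63/25*e12456
step 3: 16/225*e12356 + 7/75*e123456
Answer: 16/225*e12356 + 7/75*e123456


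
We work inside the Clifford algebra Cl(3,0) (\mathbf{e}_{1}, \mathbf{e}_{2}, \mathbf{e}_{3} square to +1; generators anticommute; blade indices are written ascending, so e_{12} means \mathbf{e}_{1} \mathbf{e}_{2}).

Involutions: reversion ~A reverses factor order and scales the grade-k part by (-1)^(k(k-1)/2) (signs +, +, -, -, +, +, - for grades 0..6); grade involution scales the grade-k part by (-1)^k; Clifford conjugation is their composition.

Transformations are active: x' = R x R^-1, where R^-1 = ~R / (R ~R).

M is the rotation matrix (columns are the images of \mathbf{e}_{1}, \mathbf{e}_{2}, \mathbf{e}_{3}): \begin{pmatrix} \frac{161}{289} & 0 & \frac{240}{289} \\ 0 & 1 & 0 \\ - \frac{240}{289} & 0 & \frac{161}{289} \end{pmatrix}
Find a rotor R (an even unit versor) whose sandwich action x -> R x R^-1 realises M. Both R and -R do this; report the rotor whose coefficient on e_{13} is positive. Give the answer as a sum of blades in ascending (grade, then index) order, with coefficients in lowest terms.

Method: write R = a + b12*e_{12} + b13*e_{13} + b23*e_{23} with a^2 + b12^2 + b13^2 + b23^2 = 1 (so R^-1 = ~R). Expanding the columns R e_j ~R gives tr M = 4a^2 - 1 and, from the antisymmetric part, M21 - M12 = -4a*b12, M13 - M31 = 4a*b13, M32 - M23 = -4a*b23.
Here tr M = \frac{611}{289}, so a^2 = (1 + tr M)/4 = \frac{225}{289} and a = ±\frac{15}{17}. Taking a = \frac{15}{17}: M21 - M12 = 0, M13 - M31 = \frac{480}{289}, M32 - M23 = 0, giving b12 = 0, b13 = \frac{8}{17}, b23 = 0, i.e. R = \frac{15}{17} + \frac{8}{17} e_{13}.
Its e_{13} coefficient is already positive.
Answer: \frac{15}{17} + \frac{8}{17} e_{13}. Key observation: the double cover Spin(3) -> SO(3) sends R and -R to the same matrix (trace \frac{611}{289} here), so the stated sign of the e_{13} coefficient is what selects one sheet.


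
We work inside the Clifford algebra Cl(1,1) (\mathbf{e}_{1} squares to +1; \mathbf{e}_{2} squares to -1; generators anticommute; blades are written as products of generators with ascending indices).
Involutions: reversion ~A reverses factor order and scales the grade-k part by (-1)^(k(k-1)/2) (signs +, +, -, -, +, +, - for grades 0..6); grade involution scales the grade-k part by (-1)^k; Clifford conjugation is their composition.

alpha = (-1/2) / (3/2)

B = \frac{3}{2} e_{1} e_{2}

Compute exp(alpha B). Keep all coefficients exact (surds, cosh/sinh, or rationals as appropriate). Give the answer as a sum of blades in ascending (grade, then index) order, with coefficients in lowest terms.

B^2 = (\frac{3}{2})^2*(e_{1} e_{2})^2 = \frac{9}{4}*(+1) = \frac{9}{4} (a basis 2-blade squares to minus the product of its generators' squares).
B^2 = \frac{9}{4} — the series telescopes hyperbolically here: l = \frac{3}{2}, alpha*l = - \frac{1}{2}, so exp(alpha B) = cosh(- \frac{1}{2}) + (sinh(- \frac{1}{2})/(\frac{3}{2}))*B = \cosh{\left(\frac{1}{2} \right)} + (- \frac{2 \sinh{\left(\frac{1}{2} \right)}}{3})*B.
Answer: \cosh{\left(\frac{1}{2} \right)} - \sinh{\left(\frac{1}{2} \right)} e_{1} e_{2}


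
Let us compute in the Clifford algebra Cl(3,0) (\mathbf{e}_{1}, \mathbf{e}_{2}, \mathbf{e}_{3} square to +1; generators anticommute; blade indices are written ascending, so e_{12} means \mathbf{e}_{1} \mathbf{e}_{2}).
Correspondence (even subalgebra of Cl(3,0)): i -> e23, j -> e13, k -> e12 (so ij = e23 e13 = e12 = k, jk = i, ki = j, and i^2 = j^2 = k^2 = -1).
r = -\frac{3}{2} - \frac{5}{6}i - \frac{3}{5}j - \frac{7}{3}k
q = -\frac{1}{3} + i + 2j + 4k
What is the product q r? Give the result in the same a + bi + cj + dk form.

In blades: q = -\frac{1}{3} + 4 e_{12} + 2 e_{13} + e_{23}, r = -\frac{3}{2} - \frac{7}{3} e_{12} - \frac{3}{5} e_{13} - \frac{5}{6} e_{23}.
Distribute q over r term by term (generator squares from the signature, products reordered to ascending indices): (-\frac{1}{3})*r = \frac{1}{2} + \frac{7}{9} e_{12} + \frac{1}{5} e_{13} + \frac{5}{18} e_{23}; (4 e_{12})*r = \frac{28}{3} - 6 e_{12} - \frac{10}{3} e_{13} + \frac{12}{5} e_{23}; (2 e_{13})*r = \frac{6}{5} + \frac{5}{3} e_{12} - 3 e_{13} - \frac{14}{3} e_{23}; (e_{23})*r = \frac{5}{6} - \frac{3}{5} e_{12} + \frac{7}{3} e_{13} - \frac{3}{2} e_{23}.
Sum: \frac{178}{15} - \frac{187}{45} e_{12} - \frac{19}{5} e_{13} - \frac{157}{45} e_{23}; translating back through the correspondence:
Answer: \frac{178}{15} - \frac{157}{45}i - \frac{19}{5}j - \frac{187}{45}k


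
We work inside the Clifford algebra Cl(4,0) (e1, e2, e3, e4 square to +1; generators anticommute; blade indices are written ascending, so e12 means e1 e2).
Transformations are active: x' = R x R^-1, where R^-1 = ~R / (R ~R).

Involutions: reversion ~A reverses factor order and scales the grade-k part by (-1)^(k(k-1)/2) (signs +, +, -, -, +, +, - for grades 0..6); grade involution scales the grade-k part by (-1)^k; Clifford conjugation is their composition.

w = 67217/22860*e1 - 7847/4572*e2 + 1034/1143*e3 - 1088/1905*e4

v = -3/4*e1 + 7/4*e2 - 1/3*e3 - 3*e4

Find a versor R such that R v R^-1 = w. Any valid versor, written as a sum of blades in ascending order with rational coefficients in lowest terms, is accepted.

A norm check does it: q(v) = q(w) = 917/72, hence R = v + w = 12518/5715*e1 + 77/2286*e2 + 653/1143*e3 - 6803/1905*e4 realises the map — parallel part kept, (v - w)/2 negated, v carried to w.
Answer: 12518/5715*e1 + 77/2286*e2 + 653/1143*e3 - 6803/1905*e4


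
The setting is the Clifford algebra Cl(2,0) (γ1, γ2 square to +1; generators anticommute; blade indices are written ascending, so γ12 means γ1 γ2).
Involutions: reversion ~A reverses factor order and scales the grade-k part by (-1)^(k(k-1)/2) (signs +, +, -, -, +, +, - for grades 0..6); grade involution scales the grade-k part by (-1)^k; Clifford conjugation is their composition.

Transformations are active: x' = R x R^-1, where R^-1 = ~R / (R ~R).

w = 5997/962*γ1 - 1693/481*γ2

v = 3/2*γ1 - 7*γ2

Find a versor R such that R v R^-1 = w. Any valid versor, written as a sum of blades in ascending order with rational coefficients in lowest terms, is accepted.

Sketch: the shared square 205/4 makes R = v + w = 3720/481*γ1 - 5060/481*γ2 the natural versor; its sandwich fixes that direction, negates (v - w)/2, and sends v to w.
Answer: 3720/481*γ1 - 5060/481*γ2


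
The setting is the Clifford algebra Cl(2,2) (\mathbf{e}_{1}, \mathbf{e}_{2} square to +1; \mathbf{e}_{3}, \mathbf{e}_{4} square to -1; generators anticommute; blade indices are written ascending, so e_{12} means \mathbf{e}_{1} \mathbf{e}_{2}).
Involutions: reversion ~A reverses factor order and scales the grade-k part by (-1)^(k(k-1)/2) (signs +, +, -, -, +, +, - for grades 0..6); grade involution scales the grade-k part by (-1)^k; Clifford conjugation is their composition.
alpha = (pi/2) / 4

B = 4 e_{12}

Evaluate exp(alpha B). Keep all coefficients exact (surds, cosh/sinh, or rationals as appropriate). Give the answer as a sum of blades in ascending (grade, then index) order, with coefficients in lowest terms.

B^2 = (4)^2*(e_{12})^2 = 16*(-1) = -16 (a basis 2-blade squares to minus the product of its generators' squares).
B^2 = -16 — the negative square puts this in the circular regime; l = 4, alpha*l = \frac{\pi}{2}, so exp(alpha B) = cos(\frac{\pi}{2}) + (sin(\frac{\pi}{2})/4)*B = 0 + (\frac{1}{4})*B.
Answer: e_{12}


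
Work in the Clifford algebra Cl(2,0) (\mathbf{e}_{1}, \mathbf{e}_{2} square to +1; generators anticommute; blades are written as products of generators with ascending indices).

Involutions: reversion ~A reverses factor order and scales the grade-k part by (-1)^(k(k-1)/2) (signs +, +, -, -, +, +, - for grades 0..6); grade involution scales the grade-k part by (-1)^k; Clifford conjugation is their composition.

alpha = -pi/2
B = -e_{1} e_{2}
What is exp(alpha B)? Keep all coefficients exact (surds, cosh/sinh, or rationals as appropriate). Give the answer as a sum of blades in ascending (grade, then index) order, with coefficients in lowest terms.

B^2 = (-1)^2*(e_{1} e_{2})^2 = 1*(-1) = -1 (a basis 2-blade squares to minus the product of its generators' squares).
B^2 = -1 — circular case — the even/odd split gives cos and sin: l = 1, alpha*l = - \frac{\pi}{2}, so exp(alpha B) = cos(- \frac{\pi}{2}) + (sin(- \frac{\pi}{2})/1)*B = 0 + (-1)*B.
Answer: e_{1} e_{2}


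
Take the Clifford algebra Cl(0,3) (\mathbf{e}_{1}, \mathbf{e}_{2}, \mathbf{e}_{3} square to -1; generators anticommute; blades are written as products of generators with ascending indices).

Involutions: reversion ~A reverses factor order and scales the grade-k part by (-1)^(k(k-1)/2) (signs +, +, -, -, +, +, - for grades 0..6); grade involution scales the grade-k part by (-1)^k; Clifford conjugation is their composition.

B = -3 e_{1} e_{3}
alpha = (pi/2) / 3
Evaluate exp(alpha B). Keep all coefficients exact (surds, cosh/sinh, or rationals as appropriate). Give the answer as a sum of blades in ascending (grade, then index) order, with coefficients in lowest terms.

B^2 = (-3)^2*(e_{1} e_{3})^2 = 9*(-1) = -9 (a basis 2-blade squares to minus the product of its generators' squares).
B^2 = -9 — the series telescopes trigonometrically here: l = 3, alpha*l = \frac{\pi}{2}, so exp(alpha B) = cos(\frac{\pi}{2}) + (sin(\frac{\pi}{2})/3)*B = 0 + (\frac{1}{3})*B.
Answer: -e_{1} e_{3}


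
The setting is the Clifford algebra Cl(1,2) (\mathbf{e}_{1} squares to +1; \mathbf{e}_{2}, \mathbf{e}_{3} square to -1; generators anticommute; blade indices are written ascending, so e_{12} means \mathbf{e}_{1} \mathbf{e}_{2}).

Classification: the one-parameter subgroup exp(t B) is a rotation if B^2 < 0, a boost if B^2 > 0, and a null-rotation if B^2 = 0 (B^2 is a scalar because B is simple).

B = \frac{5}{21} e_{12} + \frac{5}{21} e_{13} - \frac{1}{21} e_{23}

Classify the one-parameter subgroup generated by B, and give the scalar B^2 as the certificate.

B^2 term by term: the squares give (\frac{5}{21})^2*(e_{12})^2 + (\frac{5}{21})^2*(e_{13})^2 + (-\frac{1}{21})^2*(e_{23})^2 = \frac{25}{441}*(+1) + \frac{25}{441}*(+1) + \frac{1}{441}*(-1) = \frac{1}{9} (each basis 2-blade squares to minus the product of its generators' squares); cross terms between blades sharing an index anticommute and cancel. So B^2 = \frac{1}{9}.
Answer: boost, certificate B^2 = \frac{1}{9}. The class reads off the invariant scalar \frac{1}{9} directly.


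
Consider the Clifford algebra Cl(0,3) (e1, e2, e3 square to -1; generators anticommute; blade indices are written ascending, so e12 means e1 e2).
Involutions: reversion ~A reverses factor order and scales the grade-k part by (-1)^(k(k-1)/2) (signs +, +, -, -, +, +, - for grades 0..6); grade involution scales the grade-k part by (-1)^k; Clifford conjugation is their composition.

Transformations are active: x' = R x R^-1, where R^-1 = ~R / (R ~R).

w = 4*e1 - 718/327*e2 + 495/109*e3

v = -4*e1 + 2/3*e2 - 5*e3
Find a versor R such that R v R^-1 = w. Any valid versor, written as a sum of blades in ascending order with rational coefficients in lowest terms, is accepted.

Take R = v + w = -500/327*e2 - 50/109*e3. Because q(v) = q(w) = -373/9, conjugation by R sends v exactly to w.
Answer: -500/327*e2 - 50/109*e3


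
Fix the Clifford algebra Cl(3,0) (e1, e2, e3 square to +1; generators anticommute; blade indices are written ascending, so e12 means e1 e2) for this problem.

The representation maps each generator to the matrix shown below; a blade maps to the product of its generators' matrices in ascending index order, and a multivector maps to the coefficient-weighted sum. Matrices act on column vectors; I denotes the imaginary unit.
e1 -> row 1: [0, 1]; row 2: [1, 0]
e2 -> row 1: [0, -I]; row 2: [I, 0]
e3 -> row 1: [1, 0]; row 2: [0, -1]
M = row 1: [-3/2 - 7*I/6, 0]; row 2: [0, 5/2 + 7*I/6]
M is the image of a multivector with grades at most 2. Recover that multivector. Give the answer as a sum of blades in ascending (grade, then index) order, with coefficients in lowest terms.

Method: 1, rho(e1), rho(e2), rho(e3) form a trace-orthogonal basis of the 2x2 complex matrices (tr(X Y) = 2 if X = Y, else 0), so M = m0*1 + m1*rho(e1) + m2*rho(e2) + m3*rho(e3) with m0 = tr(M)/2 = 1/2, m1 = tr(M rho(e1))/2 = 0, m2 = tr(M rho(e2))/2 = 0, m3 = tr(M rho(e3))/2 = -2 - 7*I/6.
Multiplying table entries, the bivector images are rho(e12) = I*rho(e3), rho(e13) = -I*rho(e2), rho(e23) = I*rho(e1); with real blade coefficients the real parts of m0..m3 are the coefficients of 1, e1, e2, e3 and the imaginary parts give the bivectors (e23: Im m1, e13: -Im m2, e12: Im m3).
Answer: 1/2 - 2*e3 - 7/6*e12


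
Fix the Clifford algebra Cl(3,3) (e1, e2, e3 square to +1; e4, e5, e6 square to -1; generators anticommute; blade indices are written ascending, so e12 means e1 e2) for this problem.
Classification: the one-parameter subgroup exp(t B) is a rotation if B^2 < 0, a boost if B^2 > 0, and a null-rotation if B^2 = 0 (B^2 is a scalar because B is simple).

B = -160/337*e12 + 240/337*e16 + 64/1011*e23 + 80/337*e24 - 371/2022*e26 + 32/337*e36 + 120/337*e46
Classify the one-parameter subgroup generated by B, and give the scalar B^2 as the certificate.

B^2 term by term: the squares give (-160/337)^2*(e12)^2 + (240/337)^2*(e16)^2 + (64/1011)^2*(e23)^2 + (80/337)^2*(e24)^2 + (-371/2022)^2*(e26)^2 + (32/337)^2*(e36)^2 + (120/337)^2*(e46)^2 = 25600/113569*(-1) + 57600/113569*(+1) + 4096/1022121*(-1) + 6400/113569*(+1) + 137641/4088484*(+1) + 1024/113569*(+1) + 14400/113569*(-1) = 1/4 (each basis 2-blade squares to minus the product of its generators' squares); cross terms between blades sharing an index anticommute and cancel; the commuting (index-disjoint) pairs give grade-4 terms 2*c*c'*(blade product), which cancel blade by blade — e1236: -10240/113569 + 10240/113569 = 0; e1246: -38400/113569 + 38400/113569 = 0; e2346: 5120/113569 - 5120/113569 = 0 — confirming B is simple. So B^2 = 1/4.
Answer: boost, certificate B^2 = 1/4. B^2 = 1/4 is basis-independent, so its sign is the whole story.


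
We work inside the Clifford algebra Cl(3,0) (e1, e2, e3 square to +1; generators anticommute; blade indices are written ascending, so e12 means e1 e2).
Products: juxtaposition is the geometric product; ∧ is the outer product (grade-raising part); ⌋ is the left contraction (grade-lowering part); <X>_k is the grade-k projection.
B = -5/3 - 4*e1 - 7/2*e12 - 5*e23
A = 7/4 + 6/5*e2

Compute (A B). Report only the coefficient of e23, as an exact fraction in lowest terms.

step 1: -35/12 - 14/5*e1 - 2*e2 - 6*e3 - 53/40*e12 - 35/4*e23
Answer: -35/4


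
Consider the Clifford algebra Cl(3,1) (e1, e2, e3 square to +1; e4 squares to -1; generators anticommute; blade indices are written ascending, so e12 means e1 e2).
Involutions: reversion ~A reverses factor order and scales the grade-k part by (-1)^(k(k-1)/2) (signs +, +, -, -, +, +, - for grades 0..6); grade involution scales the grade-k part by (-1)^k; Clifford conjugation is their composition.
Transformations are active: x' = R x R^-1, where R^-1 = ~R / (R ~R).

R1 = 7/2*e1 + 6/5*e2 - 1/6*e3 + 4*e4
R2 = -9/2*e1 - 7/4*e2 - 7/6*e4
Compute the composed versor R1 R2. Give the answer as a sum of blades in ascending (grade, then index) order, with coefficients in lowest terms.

Distribute over the terms of R2 (each basis-blade product reordered to ascending indices, repeated generators contracted through their squares):
R1 (-9/2*e1) = -63/4 + 27/5*e12 - 3/4*e13 + 18*e14
R1 (-7/4*e2) = -21/10 - 49/8*e12 - 7/24*e23 + 7*e24
R1 (-7/6*e4) = 14/3 - 49/12*e14 - 7/5*e24 + 7/36*e34
Summing the partial products and collecting blades:
Answer: -791/60 - 29/40*e12 - 3/4*e13 + 167/12*e14 - 7/24*e23 + 28/5*e24 + 7/36*e34


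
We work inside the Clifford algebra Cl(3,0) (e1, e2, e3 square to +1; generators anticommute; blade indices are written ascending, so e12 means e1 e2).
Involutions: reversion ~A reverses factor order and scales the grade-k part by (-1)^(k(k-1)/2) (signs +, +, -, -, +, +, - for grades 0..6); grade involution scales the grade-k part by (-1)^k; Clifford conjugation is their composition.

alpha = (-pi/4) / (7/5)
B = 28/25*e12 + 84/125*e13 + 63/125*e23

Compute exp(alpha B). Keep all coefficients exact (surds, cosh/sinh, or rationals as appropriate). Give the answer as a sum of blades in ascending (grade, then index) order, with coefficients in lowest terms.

B^2 term by term: the squares give (28/25)^2*(e12)^2 + (84/125)^2*(e13)^2 + (63/125)^2*(e23)^2 = 784/625*(-1) + 7056/15625*(-1) + 3969/15625*(-1) = -49/25 (each basis 2-blade squares to minus the product of its generators' squares); cross terms between blades sharing an index anticommute and cancel. So B^2 = -49/25.
B^2 = -49/25 — the negative square puts this in the circular regime; l = 7/5, alpha*l = -pi/4, so exp(alpha B) = cos(-pi/4) + (sin(-pi/4)/(7/5))*B = sqrt(2)/2 + (-5*sqrt(2)/14)*B.
Answer: sqrt(2)/2 - 2*sqrt(2)/5*e12 - 6*sqrt(2)/25*e13 - 9*sqrt(2)/50*e23


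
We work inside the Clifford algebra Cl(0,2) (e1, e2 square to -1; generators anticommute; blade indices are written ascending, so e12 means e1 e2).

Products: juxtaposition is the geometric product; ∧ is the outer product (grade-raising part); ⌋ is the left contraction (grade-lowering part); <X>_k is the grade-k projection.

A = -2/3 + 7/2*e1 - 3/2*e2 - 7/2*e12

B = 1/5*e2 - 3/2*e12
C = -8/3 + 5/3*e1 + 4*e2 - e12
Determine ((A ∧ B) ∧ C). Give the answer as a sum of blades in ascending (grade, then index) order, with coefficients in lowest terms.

step 1: -2/15*e2 + 17/10*e12
step 2: 16/45*e2 - 194/45*e12
Answer: 16/45*e2 - 194/45*e12


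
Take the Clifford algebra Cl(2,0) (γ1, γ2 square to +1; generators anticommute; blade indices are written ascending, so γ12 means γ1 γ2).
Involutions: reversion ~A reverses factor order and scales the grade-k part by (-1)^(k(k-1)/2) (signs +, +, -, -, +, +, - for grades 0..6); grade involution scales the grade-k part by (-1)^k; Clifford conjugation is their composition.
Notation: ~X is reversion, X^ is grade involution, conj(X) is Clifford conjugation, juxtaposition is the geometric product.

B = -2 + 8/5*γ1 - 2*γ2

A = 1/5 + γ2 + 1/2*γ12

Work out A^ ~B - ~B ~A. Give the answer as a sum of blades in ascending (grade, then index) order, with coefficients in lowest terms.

first term: 8/5 - 17/25*γ1 + 4/5*γ2 + 3/5*γ12
second term: -12/5 - 17/25*γ1 - 16/5*γ2 + 13/5*γ12
Answer: 4 + 4*γ2 - 2*γ12


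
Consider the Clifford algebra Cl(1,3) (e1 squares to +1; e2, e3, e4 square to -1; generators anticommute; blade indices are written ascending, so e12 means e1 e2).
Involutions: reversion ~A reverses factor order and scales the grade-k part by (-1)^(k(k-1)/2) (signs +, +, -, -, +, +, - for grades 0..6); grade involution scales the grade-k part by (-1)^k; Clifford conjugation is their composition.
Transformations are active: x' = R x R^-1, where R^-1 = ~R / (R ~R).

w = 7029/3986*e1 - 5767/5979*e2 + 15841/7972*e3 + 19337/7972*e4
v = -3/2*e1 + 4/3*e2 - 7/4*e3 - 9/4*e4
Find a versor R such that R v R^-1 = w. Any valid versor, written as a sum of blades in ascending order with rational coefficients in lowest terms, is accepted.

The midline construction: v and w both square to -551/72, so reflecting in their sum 525/1993*e1 + 735/1993*e2 + 945/3986*e3 + 350/1993*e4 exchanges them.
Answer: 525/1993*e1 + 735/1993*e2 + 945/3986*e3 + 350/1993*e4


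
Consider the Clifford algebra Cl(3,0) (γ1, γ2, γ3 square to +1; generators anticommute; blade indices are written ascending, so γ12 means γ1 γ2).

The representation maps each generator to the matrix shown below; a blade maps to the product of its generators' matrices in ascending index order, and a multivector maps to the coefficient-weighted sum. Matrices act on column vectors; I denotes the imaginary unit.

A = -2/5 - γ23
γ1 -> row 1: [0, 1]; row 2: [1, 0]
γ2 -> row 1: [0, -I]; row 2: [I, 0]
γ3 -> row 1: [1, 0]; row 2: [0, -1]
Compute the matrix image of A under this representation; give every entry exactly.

Bivector images (products of the table entries): rho(γ23) = rho(γ2)rho(γ3) = row 1: [0, I]; row 2: [I, 0].
M = (-2/5)*1 + (-1)*rho(γ23), summed entrywise (1 is the identity matrix):
Answer: row 1: [-2/5, -I]; row 2: [-I, -2/5]


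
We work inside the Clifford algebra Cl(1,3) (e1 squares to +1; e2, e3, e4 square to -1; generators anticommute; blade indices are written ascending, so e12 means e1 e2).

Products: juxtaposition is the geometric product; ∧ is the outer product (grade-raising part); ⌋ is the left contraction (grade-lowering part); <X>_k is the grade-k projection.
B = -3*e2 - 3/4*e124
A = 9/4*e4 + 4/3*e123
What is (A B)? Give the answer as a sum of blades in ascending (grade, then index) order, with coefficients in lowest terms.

step 1: 27/16*e12 - 4*e13 + 27/4*e24 - e34
Answer: 27/16*e12 - 4*e13 + 27/4*e24 - e34


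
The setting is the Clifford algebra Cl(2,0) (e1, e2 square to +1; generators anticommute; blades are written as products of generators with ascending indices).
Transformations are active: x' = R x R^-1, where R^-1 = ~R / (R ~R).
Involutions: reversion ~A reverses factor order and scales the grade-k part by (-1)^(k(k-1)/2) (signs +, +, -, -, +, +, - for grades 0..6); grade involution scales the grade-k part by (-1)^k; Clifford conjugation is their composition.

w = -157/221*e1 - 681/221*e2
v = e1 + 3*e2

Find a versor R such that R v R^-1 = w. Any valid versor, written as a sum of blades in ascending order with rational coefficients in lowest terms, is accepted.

R = v + w = 64/221*e1 - 18/221*e2 works: the equal norms (10) guarantee its sandwich swaps v into w.
Answer: 64/221*e1 - 18/221*e2


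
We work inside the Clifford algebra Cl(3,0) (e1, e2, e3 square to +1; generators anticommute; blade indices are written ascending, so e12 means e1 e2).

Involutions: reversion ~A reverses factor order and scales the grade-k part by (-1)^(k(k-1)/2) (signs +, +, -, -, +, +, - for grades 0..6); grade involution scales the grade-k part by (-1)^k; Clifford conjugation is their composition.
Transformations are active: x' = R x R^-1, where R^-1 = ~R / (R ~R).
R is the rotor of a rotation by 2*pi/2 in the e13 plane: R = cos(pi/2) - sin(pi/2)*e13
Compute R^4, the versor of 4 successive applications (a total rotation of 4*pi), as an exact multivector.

Rotor phase runs at HALF the rotation angle; powers of one rotor simply add phase, so after 4 steps in e13 the phase is 4*pi/2 = 2*pi and R^4 = cos(2*pi) - sin(2*pi)*e13.
cos(2*pi) = 1 and sin(2*pi) = 0, so R^4 = 1. The total rotation 4*pi is 2 full turns, so every vector returns to itself, yet the rotor is +1, back on the identity sheet (an even number of 2*pi turns).
Answer: 1


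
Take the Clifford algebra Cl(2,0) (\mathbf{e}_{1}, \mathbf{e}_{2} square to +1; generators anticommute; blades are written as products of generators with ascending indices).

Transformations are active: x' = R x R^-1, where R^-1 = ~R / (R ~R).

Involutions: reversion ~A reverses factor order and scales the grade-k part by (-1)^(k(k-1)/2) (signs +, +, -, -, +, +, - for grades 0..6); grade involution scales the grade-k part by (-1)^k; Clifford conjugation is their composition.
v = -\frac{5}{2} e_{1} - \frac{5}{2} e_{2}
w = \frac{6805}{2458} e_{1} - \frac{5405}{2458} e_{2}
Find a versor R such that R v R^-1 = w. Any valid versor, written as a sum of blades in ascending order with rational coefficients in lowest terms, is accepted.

A norm check does it: q(v) = q(w) = \frac{25}{2}, hence R = v + w = \frac{330}{1229} e_{1} - \frac{5775}{1229} e_{2} realises the map — parallel part kept, (v - w)/2 negated, v carried to w.
Answer: \frac{330}{1229} e_{1} - \frac{5775}{1229} e_{2}


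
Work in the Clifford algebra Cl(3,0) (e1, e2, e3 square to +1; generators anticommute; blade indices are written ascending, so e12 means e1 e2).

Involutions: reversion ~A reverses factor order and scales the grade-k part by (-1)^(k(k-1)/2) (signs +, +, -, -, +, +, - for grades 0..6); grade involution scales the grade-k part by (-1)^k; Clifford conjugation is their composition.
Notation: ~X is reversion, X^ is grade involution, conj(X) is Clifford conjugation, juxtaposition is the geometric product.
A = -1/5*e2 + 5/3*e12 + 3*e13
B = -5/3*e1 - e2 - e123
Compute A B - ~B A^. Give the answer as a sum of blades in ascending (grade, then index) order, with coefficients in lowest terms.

first term: 1/5 - 5/3*e1 - 2/9*e2 + 20/3*e3 - 1/3*e12 - 1/5*e13 + 3*e123
second term: -1/5 + 5/3*e1 + 2/9*e2 - 20/3*e3 - 1/3*e12 - 1/5*e13 + 3*e123
Answer: 2/5 - 10/3*e1 - 4/9*e2 + 40/3*e3


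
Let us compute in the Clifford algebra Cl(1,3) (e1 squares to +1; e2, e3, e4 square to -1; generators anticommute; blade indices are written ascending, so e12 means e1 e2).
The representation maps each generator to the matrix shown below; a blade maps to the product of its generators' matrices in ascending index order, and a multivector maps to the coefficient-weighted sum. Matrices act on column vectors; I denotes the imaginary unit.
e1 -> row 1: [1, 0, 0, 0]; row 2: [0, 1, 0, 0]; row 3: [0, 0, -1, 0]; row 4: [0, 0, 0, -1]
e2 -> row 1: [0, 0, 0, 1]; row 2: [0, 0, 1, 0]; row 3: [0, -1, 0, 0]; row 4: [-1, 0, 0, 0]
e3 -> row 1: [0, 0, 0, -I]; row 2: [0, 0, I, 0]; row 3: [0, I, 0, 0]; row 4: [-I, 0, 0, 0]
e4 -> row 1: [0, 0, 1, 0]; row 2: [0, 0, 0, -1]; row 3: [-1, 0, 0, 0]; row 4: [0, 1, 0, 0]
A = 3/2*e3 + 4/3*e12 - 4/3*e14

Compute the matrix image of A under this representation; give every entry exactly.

Bivector images (products of the table entries): rho(e12) = rho(e1)rho(e2) = row 1: [0, 0, 0, 1]; row 2: [0, 0, 1, 0]; row 3: [0, 1, 0, 0]; row 4: [1, 0, 0, 0]; rho(e14) = rho(e1)rho(e4) = row 1: [0, 0, 1, 0]; row 2: [0, 0, 0, -1]; row 3: [1, 0, 0, 0]; row 4: [0, -1, 0, 0].
M = (3/2)*rho(e3) + (4/3)*rho(e12) + (-4/3)*rho(e14), summed entrywise:
Answer: row 1: [0, 0, -4/3, 4/3 - 3*I/2]; row 2: [0, 0, 4/3 + 3*I/2, 4/3]; row 3: [-4/3, 4/3 + 3*I/2, 0, 0]; row 4: [4/3 - 3*I/2, 4/3, 0, 0]


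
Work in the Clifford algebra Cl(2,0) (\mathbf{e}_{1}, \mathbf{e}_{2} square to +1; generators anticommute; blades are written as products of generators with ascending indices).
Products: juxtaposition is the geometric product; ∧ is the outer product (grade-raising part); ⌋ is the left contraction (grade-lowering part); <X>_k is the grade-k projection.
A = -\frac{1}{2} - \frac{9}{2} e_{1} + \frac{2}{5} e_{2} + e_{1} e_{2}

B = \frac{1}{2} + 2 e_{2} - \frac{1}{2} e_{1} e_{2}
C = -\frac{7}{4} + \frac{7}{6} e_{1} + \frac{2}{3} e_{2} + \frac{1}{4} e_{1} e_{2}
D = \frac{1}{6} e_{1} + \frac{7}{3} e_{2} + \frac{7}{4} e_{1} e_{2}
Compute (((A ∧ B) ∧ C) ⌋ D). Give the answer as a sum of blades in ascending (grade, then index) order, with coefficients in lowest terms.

step 1: -\frac{1}{4} - \frac{9}{4} e_{1} - \frac{4}{5} e_{2} - \frac{33}{4} e_{1} e_{2}
step 2: \frac{7}{16} + \frac{175}{48} e_{1} + \frac{37}{30} e_{2} + \frac{1657}{120} e_{1} e_{2}
step 3: -\frac{4963}{240} - \frac{1001}{480} e_{1} + \frac{1421}{192} e_{2} + \frac{49}{64} e_{1} e_{2}
Answer: -\frac{4963}{240} - \frac{1001}{480} e_{1} + \frac{1421}{192} e_{2} + \frac{49}{64} e_{1} e_{2}


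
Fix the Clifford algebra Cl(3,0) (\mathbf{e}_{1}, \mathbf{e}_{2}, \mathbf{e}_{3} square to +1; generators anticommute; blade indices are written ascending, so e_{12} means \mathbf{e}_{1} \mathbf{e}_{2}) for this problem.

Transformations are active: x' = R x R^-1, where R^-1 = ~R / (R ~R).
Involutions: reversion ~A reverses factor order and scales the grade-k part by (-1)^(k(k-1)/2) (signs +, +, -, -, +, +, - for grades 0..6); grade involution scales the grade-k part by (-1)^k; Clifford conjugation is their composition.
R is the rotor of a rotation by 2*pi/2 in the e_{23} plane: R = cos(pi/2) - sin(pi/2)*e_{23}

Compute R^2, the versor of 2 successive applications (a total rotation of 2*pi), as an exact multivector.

Half-angle bookkeeping: 2 applications in e_{23} add up to rotor phase 2*pi/2 = \pi, so R^2 = cos(\pi) - sin(\pi)*e_{23}.
cos(\pi) = -1 and sin(\pi) = 0, so R^2 = -1. The total rotation 2*pi is 1 full turn, so every vector returns to itself, yet the rotor is -1, on the OTHER sheet of the double cover (an odd number of 2*pi turns).
Answer: -1


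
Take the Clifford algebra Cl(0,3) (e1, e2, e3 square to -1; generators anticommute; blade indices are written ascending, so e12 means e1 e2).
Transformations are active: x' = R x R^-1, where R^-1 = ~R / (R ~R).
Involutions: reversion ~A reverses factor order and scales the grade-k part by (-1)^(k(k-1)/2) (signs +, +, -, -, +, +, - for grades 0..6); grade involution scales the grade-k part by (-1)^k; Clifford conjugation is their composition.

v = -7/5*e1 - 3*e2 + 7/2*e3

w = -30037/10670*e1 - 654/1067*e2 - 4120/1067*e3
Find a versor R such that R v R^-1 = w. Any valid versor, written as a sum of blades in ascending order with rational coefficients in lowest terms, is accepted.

Equal squares first: v^2 = w^2 = -2321/100. Then v + w = -8995/2134*e1 - 3855/1067*e2 - 771/2134*e3 is a versor taking v to w, provided it is invertible.
Answer: -8995/2134*e1 - 3855/1067*e2 - 771/2134*e3


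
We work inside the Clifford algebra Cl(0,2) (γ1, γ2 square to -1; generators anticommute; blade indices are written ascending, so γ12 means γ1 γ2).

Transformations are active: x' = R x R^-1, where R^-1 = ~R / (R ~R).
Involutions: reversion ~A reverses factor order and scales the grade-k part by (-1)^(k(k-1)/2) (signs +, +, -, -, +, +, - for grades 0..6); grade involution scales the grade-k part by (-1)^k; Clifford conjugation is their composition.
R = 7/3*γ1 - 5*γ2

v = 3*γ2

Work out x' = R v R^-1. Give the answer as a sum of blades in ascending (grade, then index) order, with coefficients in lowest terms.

~R = 7/3*γ1 - 5*γ2, and R ~R = -274/9, so R^-1 = ~R / (-274/9).
R v = 15 + 7*γ12
Answer: -315/137*γ1 + 264/137*γ2


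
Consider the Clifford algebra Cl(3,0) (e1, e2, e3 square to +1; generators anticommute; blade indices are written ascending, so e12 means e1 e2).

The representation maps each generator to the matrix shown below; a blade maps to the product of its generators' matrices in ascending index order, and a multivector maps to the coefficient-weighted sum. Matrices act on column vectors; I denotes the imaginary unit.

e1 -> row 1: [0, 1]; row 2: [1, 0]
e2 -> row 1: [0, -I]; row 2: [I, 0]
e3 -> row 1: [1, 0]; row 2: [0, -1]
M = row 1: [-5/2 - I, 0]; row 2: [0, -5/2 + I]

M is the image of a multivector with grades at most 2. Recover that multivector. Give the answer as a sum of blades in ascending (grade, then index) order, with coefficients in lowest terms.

Method: 1, rho(e1), rho(e2), rho(e3) form a trace-orthogonal basis of the 2x2 complex matrices (tr(X Y) = 2 if X = Y, else 0), so M = m0*1 + m1*rho(e1) + m2*rho(e2) + m3*rho(e3) with m0 = tr(M)/2 = -5/2, m1 = tr(M rho(e1))/2 = 0, m2 = tr(M rho(e2))/2 = 0, m3 = tr(M rho(e3))/2 = -I.
Multiplying table entries, the bivector images are rho(e12) = I*rho(e3), rho(e13) = -I*rho(e2), rho(e23) = I*rho(e1); with real blade coefficients the real parts of m0..m3 are the coefficients of 1, e1, e2, e3 and the imaginary parts give the bivectors (e23: Im m1, e13: -Im m2, e12: Im m3).
Answer: -5/2 - e12


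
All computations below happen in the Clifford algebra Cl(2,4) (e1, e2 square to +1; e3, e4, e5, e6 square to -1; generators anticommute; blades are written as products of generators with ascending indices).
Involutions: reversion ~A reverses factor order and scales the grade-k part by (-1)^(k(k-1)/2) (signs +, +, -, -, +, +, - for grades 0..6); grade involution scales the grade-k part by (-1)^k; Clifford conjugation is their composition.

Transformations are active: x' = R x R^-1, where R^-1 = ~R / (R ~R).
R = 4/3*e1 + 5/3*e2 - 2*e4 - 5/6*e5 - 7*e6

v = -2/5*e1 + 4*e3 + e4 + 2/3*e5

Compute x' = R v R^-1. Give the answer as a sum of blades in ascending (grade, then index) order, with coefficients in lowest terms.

~R = 4/3*e1 + 5/3*e2 - 2*e4 - 5/6*e5 - 7*e6, and R ~R = -1769/36, so R^-1 = ~R / (-1769/36).
R v = 91/45 + 2/3*e1 e2 + 16/3*e1 e3 + 8/15*e1 e4 + 5/9*e1 e5 - 14/5*e1 e6 + 20/3*e2 e3 + 5/3*e2 e4 + 10/9*e2 e5 + 8*e3 e4 + 10/3*e3 e5 + 28*e3 e6 - 1/2*e4 e5 + 7*e4 e6 + 14/3*e5 e6
Answer: 7702/26535*e1 - 728/5307*e2 - 4*e3 - 7389/8845*e4 - 1058/1769*e5 + 5096/8845*e6


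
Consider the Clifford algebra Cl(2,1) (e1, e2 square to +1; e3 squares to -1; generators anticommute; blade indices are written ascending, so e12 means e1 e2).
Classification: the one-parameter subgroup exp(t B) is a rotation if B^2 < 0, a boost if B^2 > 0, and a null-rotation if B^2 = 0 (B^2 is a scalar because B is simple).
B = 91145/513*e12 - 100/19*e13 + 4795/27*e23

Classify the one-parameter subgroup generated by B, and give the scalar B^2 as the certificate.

B^2 term by term: the squares give (91145/513)^2*(e12)^2 + (-100/19)^2*(e13)^2 + (4795/27)^2*(e23)^2 = 8307411025/263169*(-1) + 10000/361*(+1) + 22992025/729*(+1) = 0 (each basis 2-blade squares to minus the product of its generators' squares); cross terms between blades sharing an index anticommute and cancel. So B^2 = 0.
Answer: null-rotation, certificate B^2 = 0. Key observation: B^2 = 0 is a conjugation invariant, so its sign decides the class regardless of the surface form of B.


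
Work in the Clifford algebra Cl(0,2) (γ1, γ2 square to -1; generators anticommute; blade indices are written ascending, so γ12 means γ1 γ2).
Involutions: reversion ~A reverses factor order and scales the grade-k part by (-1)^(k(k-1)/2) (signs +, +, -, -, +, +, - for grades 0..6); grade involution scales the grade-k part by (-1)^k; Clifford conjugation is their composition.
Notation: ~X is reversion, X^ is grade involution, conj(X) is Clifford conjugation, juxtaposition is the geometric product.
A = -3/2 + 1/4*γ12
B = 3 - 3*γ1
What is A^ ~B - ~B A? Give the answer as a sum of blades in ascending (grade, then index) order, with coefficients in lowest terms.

first term: -9/2 + 9/2*γ1 - 3/4*γ2 + 3/4*γ12
second term: -9/2 + 9/2*γ1 + 3/4*γ2 + 3/4*γ12
Answer: -3/2*γ2


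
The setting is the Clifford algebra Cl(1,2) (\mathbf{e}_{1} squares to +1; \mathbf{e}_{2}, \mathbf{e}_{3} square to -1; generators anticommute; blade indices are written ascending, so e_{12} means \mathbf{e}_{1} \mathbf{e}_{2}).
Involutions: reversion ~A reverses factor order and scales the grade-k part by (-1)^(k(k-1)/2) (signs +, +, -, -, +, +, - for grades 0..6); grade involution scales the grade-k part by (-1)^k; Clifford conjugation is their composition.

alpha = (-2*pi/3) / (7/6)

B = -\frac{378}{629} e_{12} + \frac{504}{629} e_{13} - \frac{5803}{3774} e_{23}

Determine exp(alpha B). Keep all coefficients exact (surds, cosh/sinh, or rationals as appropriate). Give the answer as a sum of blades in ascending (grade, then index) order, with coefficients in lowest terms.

B^2 term by term: the squares give (-\frac{378}{629})^2*(e_{12})^2 + (\frac{504}{629})^2*(e_{13})^2 + (-\frac{5803}{3774})^2*(e_{23})^2 = \frac{142884}{395641}*(+1) + \frac{254016}{395641}*(+1) + \frac{33674809}{14243076}*(-1) = -\frac{49}{36} (each basis 2-blade squares to minus the product of its generators' squares); cross terms between blades sharing an index anticommute and cancel. So B^2 = -\frac{49}{36}.
B^2 = -\frac{49}{36} — since the square is negative, the closed form is circular: l = \frac{7}{6}, alpha*l = - \frac{2 \pi}{3}, so exp(alpha B) = cos(- \frac{2 \pi}{3}) + (sin(- \frac{2 \pi}{3})/(\frac{7}{6}))*B = - \frac{1}{2} + (- \frac{3 \sqrt{3}}{7})*B.
Answer: - \frac{1}{2} + \frac{162 \sqrt{3}}{629} e_{12} - \frac{216 \sqrt{3}}{629} e_{13} + \frac{829 \sqrt{3}}{1258} e_{23}


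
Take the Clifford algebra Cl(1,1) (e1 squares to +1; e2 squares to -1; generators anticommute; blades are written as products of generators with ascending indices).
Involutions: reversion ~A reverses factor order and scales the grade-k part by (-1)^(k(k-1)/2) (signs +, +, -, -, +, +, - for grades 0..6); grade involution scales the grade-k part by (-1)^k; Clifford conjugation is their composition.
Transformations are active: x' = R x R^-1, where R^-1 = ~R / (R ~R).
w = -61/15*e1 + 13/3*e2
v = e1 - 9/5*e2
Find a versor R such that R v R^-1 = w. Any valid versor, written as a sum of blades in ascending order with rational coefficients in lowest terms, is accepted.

Sketch: the shared square -56/25 makes R = v + w = -46/15*e1 + 38/15*e2 the natural versor; its sandwich fixes that direction, negates (v - w)/2, and sends v to w.
Answer: -46/15*e1 + 38/15*e2
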